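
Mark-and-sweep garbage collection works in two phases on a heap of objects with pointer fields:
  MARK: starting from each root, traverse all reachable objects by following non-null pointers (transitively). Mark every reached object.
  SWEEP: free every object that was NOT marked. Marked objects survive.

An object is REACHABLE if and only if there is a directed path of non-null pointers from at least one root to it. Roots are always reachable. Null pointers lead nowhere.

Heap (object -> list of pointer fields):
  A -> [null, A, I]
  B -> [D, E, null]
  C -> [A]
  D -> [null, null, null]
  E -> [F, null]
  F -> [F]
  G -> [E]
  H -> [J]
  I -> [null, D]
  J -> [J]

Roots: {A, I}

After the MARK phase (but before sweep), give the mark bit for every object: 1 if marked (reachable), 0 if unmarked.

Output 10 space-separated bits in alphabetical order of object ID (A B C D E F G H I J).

Roots: A I
Mark A: refs=null A I, marked=A
Mark I: refs=null D, marked=A I
Mark D: refs=null null null, marked=A D I
Unmarked (collected): B C E F G H J

Answer: 1 0 0 1 0 0 0 0 1 0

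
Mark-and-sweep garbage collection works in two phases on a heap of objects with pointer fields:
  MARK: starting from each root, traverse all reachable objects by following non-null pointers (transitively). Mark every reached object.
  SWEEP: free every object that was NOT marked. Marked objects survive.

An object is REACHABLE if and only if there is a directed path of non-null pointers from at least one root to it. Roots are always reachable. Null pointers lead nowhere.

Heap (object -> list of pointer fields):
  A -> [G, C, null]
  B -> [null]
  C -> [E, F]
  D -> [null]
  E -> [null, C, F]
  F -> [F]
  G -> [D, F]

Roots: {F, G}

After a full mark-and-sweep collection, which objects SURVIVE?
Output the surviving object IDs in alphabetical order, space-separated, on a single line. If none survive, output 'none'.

Answer: D F G

Derivation:
Roots: F G
Mark F: refs=F, marked=F
Mark G: refs=D F, marked=F G
Mark D: refs=null, marked=D F G
Unmarked (collected): A B C E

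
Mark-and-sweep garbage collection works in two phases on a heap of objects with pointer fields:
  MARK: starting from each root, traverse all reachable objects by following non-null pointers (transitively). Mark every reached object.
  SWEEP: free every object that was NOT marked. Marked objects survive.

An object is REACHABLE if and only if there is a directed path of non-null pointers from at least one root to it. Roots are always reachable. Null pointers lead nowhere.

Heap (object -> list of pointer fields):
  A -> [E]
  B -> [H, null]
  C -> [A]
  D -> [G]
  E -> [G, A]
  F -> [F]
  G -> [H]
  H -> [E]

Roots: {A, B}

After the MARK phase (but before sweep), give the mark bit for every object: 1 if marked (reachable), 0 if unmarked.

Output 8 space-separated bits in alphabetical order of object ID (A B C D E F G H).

Answer: 1 1 0 0 1 0 1 1

Derivation:
Roots: A B
Mark A: refs=E, marked=A
Mark B: refs=H null, marked=A B
Mark E: refs=G A, marked=A B E
Mark H: refs=E, marked=A B E H
Mark G: refs=H, marked=A B E G H
Unmarked (collected): C D F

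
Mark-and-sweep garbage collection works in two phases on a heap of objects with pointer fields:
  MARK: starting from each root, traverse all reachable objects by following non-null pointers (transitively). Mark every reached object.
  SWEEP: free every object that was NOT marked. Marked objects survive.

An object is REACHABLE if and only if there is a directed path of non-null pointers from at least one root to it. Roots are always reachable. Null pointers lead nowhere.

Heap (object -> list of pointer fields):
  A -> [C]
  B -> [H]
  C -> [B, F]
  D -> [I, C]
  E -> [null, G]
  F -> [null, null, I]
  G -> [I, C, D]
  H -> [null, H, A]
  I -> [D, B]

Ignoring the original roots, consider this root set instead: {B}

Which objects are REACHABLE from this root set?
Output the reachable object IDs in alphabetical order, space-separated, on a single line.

Answer: A B C D F H I

Derivation:
Roots: B
Mark B: refs=H, marked=B
Mark H: refs=null H A, marked=B H
Mark A: refs=C, marked=A B H
Mark C: refs=B F, marked=A B C H
Mark F: refs=null null I, marked=A B C F H
Mark I: refs=D B, marked=A B C F H I
Mark D: refs=I C, marked=A B C D F H I
Unmarked (collected): E G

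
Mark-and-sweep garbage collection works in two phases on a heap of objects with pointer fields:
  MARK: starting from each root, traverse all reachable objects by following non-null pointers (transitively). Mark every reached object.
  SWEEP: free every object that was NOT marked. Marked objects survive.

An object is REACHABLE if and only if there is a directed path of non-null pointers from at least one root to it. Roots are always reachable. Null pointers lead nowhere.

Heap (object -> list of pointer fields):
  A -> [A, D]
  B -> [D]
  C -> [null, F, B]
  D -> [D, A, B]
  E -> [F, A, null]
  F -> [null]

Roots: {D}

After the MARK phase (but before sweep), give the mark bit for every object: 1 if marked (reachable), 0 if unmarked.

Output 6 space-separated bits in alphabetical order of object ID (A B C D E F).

Answer: 1 1 0 1 0 0

Derivation:
Roots: D
Mark D: refs=D A B, marked=D
Mark A: refs=A D, marked=A D
Mark B: refs=D, marked=A B D
Unmarked (collected): C E F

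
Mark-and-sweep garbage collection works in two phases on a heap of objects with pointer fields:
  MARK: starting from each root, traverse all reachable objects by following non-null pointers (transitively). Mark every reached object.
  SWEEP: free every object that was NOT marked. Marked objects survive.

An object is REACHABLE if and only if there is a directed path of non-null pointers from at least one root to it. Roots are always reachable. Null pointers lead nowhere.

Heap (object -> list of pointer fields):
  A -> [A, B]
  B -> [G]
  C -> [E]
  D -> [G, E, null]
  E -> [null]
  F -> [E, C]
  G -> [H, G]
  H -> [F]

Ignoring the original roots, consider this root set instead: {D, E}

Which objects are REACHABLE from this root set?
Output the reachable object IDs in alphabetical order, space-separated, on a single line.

Answer: C D E F G H

Derivation:
Roots: D E
Mark D: refs=G E null, marked=D
Mark E: refs=null, marked=D E
Mark G: refs=H G, marked=D E G
Mark H: refs=F, marked=D E G H
Mark F: refs=E C, marked=D E F G H
Mark C: refs=E, marked=C D E F G H
Unmarked (collected): A B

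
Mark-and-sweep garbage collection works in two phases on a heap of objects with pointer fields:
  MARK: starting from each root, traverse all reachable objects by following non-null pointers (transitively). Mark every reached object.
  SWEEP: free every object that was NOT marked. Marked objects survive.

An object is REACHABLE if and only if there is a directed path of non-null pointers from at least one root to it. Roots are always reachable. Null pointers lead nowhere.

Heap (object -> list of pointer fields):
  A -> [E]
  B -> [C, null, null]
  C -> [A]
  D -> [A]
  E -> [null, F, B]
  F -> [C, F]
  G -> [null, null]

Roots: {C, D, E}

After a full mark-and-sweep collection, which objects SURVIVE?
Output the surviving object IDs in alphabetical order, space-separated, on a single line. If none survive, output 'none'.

Roots: C D E
Mark C: refs=A, marked=C
Mark D: refs=A, marked=C D
Mark E: refs=null F B, marked=C D E
Mark A: refs=E, marked=A C D E
Mark F: refs=C F, marked=A C D E F
Mark B: refs=C null null, marked=A B C D E F
Unmarked (collected): G

Answer: A B C D E F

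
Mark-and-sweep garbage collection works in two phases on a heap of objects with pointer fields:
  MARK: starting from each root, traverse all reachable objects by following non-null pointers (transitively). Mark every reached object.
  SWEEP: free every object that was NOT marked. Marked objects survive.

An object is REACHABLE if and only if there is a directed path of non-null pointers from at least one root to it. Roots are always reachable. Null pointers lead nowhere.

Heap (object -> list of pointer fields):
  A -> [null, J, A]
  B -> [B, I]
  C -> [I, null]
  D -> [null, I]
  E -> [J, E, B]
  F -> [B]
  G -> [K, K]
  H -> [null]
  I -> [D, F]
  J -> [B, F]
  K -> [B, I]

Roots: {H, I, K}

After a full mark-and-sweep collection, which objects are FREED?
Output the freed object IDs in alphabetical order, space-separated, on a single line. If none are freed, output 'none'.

Answer: A C E G J

Derivation:
Roots: H I K
Mark H: refs=null, marked=H
Mark I: refs=D F, marked=H I
Mark K: refs=B I, marked=H I K
Mark D: refs=null I, marked=D H I K
Mark F: refs=B, marked=D F H I K
Mark B: refs=B I, marked=B D F H I K
Unmarked (collected): A C E G J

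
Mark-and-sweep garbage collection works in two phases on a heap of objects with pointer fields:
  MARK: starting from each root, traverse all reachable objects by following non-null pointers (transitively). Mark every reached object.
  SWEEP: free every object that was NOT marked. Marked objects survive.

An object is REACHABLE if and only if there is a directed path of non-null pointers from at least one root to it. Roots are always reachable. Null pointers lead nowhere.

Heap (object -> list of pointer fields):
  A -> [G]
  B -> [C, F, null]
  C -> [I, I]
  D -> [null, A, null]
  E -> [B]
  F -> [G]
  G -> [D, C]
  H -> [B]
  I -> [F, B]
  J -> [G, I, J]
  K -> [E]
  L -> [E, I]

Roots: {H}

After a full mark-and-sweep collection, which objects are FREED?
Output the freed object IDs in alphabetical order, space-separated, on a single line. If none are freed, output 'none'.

Answer: E J K L

Derivation:
Roots: H
Mark H: refs=B, marked=H
Mark B: refs=C F null, marked=B H
Mark C: refs=I I, marked=B C H
Mark F: refs=G, marked=B C F H
Mark I: refs=F B, marked=B C F H I
Mark G: refs=D C, marked=B C F G H I
Mark D: refs=null A null, marked=B C D F G H I
Mark A: refs=G, marked=A B C D F G H I
Unmarked (collected): E J K L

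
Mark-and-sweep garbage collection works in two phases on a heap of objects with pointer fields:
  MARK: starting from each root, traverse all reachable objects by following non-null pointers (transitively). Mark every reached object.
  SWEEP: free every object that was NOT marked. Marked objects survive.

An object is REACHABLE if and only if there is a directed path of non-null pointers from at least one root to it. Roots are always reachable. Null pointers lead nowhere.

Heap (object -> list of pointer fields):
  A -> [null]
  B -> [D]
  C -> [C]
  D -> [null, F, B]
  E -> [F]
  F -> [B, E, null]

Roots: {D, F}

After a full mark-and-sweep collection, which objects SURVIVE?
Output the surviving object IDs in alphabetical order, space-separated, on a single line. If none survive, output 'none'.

Roots: D F
Mark D: refs=null F B, marked=D
Mark F: refs=B E null, marked=D F
Mark B: refs=D, marked=B D F
Mark E: refs=F, marked=B D E F
Unmarked (collected): A C

Answer: B D E F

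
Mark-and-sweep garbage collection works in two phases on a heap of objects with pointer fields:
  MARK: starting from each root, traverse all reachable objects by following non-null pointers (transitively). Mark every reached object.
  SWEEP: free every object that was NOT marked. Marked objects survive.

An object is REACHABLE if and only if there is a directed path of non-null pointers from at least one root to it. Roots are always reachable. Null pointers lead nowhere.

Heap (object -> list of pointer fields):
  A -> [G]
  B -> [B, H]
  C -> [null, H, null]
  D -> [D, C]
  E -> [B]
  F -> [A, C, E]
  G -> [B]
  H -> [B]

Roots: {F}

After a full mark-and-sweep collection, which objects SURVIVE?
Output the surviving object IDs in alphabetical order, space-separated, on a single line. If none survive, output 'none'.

Answer: A B C E F G H

Derivation:
Roots: F
Mark F: refs=A C E, marked=F
Mark A: refs=G, marked=A F
Mark C: refs=null H null, marked=A C F
Mark E: refs=B, marked=A C E F
Mark G: refs=B, marked=A C E F G
Mark H: refs=B, marked=A C E F G H
Mark B: refs=B H, marked=A B C E F G H
Unmarked (collected): D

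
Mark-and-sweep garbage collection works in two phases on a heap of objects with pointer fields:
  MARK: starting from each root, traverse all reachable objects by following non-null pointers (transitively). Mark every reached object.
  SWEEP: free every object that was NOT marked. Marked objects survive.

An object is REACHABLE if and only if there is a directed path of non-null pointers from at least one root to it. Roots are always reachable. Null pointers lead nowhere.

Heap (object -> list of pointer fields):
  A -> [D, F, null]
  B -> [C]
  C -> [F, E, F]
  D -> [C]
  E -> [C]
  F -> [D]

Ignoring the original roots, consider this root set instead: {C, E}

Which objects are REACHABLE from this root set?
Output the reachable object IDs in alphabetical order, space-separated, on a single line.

Roots: C E
Mark C: refs=F E F, marked=C
Mark E: refs=C, marked=C E
Mark F: refs=D, marked=C E F
Mark D: refs=C, marked=C D E F
Unmarked (collected): A B

Answer: C D E F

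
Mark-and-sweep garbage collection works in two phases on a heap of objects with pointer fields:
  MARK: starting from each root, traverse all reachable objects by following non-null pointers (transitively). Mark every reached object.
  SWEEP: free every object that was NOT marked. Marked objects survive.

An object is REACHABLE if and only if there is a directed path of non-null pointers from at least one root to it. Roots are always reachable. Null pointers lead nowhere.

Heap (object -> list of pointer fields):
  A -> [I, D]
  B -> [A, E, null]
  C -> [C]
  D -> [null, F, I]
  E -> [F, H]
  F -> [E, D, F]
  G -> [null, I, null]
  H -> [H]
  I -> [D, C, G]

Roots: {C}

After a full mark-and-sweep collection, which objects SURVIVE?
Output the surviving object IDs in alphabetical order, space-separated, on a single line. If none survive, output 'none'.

Roots: C
Mark C: refs=C, marked=C
Unmarked (collected): A B D E F G H I

Answer: C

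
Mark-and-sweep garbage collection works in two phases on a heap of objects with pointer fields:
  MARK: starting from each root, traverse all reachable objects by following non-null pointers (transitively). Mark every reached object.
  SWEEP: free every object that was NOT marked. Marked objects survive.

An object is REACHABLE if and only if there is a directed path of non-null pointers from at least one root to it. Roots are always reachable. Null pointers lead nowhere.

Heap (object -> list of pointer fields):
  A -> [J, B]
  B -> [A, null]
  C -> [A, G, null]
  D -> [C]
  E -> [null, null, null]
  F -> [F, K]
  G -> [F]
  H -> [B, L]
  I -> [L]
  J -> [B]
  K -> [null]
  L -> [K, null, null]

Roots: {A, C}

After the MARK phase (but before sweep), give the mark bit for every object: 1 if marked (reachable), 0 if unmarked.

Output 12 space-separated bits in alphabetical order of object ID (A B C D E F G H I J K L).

Answer: 1 1 1 0 0 1 1 0 0 1 1 0

Derivation:
Roots: A C
Mark A: refs=J B, marked=A
Mark C: refs=A G null, marked=A C
Mark J: refs=B, marked=A C J
Mark B: refs=A null, marked=A B C J
Mark G: refs=F, marked=A B C G J
Mark F: refs=F K, marked=A B C F G J
Mark K: refs=null, marked=A B C F G J K
Unmarked (collected): D E H I L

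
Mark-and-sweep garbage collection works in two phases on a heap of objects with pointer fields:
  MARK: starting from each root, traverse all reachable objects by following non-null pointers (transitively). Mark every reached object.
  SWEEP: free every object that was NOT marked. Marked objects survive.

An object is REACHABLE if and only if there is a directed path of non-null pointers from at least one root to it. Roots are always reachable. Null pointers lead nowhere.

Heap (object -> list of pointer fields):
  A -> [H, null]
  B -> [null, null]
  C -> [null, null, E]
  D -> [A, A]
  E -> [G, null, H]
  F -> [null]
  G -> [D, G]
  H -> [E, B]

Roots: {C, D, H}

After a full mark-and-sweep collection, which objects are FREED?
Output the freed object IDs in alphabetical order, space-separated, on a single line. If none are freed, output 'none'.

Roots: C D H
Mark C: refs=null null E, marked=C
Mark D: refs=A A, marked=C D
Mark H: refs=E B, marked=C D H
Mark E: refs=G null H, marked=C D E H
Mark A: refs=H null, marked=A C D E H
Mark B: refs=null null, marked=A B C D E H
Mark G: refs=D G, marked=A B C D E G H
Unmarked (collected): F

Answer: F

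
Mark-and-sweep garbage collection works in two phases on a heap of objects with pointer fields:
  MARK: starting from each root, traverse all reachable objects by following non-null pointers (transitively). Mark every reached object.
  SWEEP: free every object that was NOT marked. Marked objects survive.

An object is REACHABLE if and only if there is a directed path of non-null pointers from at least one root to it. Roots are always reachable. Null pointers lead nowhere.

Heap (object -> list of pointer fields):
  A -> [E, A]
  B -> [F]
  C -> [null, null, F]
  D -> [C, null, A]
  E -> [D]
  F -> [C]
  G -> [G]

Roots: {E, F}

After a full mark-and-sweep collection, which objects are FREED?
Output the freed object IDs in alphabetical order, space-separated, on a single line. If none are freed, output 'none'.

Roots: E F
Mark E: refs=D, marked=E
Mark F: refs=C, marked=E F
Mark D: refs=C null A, marked=D E F
Mark C: refs=null null F, marked=C D E F
Mark A: refs=E A, marked=A C D E F
Unmarked (collected): B G

Answer: B G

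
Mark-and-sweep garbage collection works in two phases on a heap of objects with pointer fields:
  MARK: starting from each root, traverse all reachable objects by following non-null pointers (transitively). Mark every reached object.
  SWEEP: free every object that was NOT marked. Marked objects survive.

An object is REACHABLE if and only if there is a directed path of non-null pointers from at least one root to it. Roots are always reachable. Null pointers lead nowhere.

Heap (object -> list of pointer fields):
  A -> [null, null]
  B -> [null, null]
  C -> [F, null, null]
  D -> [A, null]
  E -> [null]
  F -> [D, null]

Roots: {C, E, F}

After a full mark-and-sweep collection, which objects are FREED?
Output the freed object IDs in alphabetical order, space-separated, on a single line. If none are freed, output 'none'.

Roots: C E F
Mark C: refs=F null null, marked=C
Mark E: refs=null, marked=C E
Mark F: refs=D null, marked=C E F
Mark D: refs=A null, marked=C D E F
Mark A: refs=null null, marked=A C D E F
Unmarked (collected): B

Answer: B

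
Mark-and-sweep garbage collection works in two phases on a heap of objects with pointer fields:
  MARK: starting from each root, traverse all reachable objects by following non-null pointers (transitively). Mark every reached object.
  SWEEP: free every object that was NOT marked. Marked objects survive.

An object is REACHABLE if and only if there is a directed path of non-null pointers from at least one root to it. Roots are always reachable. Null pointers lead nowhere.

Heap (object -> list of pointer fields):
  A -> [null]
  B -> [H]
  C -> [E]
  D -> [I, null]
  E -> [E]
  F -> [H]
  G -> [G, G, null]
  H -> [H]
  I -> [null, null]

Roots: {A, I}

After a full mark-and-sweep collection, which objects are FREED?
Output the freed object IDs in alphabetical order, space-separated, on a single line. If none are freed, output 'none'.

Answer: B C D E F G H

Derivation:
Roots: A I
Mark A: refs=null, marked=A
Mark I: refs=null null, marked=A I
Unmarked (collected): B C D E F G H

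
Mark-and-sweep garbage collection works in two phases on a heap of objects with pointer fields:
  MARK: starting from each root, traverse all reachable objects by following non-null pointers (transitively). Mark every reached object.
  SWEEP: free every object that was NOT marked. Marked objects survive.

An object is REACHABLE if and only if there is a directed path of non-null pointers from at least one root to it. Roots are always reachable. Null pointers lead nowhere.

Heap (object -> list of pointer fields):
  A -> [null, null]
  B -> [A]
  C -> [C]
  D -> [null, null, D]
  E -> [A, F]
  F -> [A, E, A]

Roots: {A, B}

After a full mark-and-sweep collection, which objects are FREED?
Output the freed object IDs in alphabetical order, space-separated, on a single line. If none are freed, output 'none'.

Answer: C D E F

Derivation:
Roots: A B
Mark A: refs=null null, marked=A
Mark B: refs=A, marked=A B
Unmarked (collected): C D E F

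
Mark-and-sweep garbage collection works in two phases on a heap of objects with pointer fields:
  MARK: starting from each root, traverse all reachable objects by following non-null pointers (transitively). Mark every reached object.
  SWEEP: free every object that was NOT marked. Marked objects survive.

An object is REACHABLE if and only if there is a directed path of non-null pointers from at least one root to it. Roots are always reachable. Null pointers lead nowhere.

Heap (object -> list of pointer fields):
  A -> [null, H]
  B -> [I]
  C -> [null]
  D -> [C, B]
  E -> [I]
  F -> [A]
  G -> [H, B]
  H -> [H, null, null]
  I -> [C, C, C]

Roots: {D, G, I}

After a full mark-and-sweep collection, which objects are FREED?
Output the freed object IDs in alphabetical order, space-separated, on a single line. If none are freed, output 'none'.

Answer: A E F

Derivation:
Roots: D G I
Mark D: refs=C B, marked=D
Mark G: refs=H B, marked=D G
Mark I: refs=C C C, marked=D G I
Mark C: refs=null, marked=C D G I
Mark B: refs=I, marked=B C D G I
Mark H: refs=H null null, marked=B C D G H I
Unmarked (collected): A E F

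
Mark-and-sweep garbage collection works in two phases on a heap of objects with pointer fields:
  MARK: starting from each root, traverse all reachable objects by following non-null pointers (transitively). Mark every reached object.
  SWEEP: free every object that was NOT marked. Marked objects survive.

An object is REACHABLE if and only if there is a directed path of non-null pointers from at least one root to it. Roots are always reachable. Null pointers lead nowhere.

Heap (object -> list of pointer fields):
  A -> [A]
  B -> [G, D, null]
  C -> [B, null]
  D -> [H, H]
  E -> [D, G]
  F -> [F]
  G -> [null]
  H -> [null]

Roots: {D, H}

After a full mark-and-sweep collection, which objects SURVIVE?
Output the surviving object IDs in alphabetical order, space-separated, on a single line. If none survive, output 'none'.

Roots: D H
Mark D: refs=H H, marked=D
Mark H: refs=null, marked=D H
Unmarked (collected): A B C E F G

Answer: D H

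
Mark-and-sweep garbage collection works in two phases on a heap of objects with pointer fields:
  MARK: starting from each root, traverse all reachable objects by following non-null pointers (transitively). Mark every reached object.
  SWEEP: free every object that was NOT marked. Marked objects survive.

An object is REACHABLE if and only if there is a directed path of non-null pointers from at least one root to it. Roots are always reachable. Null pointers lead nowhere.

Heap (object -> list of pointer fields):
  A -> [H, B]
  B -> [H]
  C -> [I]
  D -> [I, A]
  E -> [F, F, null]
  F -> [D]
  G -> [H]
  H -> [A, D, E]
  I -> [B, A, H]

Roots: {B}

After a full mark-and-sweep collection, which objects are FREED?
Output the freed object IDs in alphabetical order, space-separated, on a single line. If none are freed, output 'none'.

Roots: B
Mark B: refs=H, marked=B
Mark H: refs=A D E, marked=B H
Mark A: refs=H B, marked=A B H
Mark D: refs=I A, marked=A B D H
Mark E: refs=F F null, marked=A B D E H
Mark I: refs=B A H, marked=A B D E H I
Mark F: refs=D, marked=A B D E F H I
Unmarked (collected): C G

Answer: C G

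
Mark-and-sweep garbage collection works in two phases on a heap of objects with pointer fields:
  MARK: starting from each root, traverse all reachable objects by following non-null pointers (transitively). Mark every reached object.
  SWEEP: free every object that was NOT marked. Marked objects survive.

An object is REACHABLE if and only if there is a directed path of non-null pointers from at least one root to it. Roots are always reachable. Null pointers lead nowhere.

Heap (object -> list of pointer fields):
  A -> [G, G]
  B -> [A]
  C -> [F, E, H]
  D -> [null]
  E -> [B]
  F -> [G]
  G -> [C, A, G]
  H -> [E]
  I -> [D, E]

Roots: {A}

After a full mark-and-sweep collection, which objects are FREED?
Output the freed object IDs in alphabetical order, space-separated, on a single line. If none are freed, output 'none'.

Answer: D I

Derivation:
Roots: A
Mark A: refs=G G, marked=A
Mark G: refs=C A G, marked=A G
Mark C: refs=F E H, marked=A C G
Mark F: refs=G, marked=A C F G
Mark E: refs=B, marked=A C E F G
Mark H: refs=E, marked=A C E F G H
Mark B: refs=A, marked=A B C E F G H
Unmarked (collected): D I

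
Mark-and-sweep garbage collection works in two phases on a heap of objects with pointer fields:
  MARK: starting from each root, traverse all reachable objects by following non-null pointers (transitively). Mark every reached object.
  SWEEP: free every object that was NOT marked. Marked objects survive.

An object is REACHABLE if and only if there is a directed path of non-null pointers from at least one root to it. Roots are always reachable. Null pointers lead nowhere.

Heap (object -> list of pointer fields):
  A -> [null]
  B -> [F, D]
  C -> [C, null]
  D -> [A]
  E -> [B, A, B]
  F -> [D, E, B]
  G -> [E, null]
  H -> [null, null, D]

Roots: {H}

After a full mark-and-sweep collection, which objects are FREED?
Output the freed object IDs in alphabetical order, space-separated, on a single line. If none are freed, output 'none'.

Answer: B C E F G

Derivation:
Roots: H
Mark H: refs=null null D, marked=H
Mark D: refs=A, marked=D H
Mark A: refs=null, marked=A D H
Unmarked (collected): B C E F G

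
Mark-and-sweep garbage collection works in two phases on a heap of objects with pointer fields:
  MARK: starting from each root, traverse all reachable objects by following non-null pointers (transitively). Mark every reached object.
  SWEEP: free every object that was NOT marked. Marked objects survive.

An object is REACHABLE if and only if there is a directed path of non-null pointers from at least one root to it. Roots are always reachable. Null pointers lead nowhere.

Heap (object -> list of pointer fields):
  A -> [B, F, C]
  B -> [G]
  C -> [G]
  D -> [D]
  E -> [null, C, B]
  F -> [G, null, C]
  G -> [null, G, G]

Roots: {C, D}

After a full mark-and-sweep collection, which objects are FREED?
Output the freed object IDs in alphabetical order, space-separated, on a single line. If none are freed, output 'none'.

Answer: A B E F

Derivation:
Roots: C D
Mark C: refs=G, marked=C
Mark D: refs=D, marked=C D
Mark G: refs=null G G, marked=C D G
Unmarked (collected): A B E F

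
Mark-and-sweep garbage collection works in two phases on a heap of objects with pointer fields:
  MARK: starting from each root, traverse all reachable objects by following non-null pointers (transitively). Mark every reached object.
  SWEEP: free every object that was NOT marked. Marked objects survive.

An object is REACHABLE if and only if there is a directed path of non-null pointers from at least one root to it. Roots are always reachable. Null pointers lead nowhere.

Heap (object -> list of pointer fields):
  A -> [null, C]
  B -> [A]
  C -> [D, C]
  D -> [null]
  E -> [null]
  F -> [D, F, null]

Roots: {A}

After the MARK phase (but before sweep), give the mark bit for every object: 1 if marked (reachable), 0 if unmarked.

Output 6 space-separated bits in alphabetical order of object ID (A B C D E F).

Roots: A
Mark A: refs=null C, marked=A
Mark C: refs=D C, marked=A C
Mark D: refs=null, marked=A C D
Unmarked (collected): B E F

Answer: 1 0 1 1 0 0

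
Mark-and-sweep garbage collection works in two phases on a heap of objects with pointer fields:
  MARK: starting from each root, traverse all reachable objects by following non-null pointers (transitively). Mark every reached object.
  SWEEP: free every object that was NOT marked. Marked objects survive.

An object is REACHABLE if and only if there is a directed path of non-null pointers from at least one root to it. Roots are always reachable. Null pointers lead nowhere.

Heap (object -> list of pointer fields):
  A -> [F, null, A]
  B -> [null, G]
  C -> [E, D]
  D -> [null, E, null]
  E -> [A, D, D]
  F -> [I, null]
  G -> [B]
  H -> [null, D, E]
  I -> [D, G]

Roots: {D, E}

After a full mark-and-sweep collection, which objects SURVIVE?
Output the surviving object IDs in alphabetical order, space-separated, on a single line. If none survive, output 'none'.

Roots: D E
Mark D: refs=null E null, marked=D
Mark E: refs=A D D, marked=D E
Mark A: refs=F null A, marked=A D E
Mark F: refs=I null, marked=A D E F
Mark I: refs=D G, marked=A D E F I
Mark G: refs=B, marked=A D E F G I
Mark B: refs=null G, marked=A B D E F G I
Unmarked (collected): C H

Answer: A B D E F G I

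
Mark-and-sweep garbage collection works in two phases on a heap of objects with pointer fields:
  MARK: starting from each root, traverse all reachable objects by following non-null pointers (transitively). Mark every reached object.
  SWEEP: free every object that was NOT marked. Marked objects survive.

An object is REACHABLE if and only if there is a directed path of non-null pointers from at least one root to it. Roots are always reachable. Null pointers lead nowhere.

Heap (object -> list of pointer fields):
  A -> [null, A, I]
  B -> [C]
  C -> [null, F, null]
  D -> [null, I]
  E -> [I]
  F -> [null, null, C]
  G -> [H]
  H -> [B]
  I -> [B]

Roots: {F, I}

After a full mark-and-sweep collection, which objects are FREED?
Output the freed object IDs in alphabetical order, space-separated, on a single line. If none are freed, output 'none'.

Answer: A D E G H

Derivation:
Roots: F I
Mark F: refs=null null C, marked=F
Mark I: refs=B, marked=F I
Mark C: refs=null F null, marked=C F I
Mark B: refs=C, marked=B C F I
Unmarked (collected): A D E G H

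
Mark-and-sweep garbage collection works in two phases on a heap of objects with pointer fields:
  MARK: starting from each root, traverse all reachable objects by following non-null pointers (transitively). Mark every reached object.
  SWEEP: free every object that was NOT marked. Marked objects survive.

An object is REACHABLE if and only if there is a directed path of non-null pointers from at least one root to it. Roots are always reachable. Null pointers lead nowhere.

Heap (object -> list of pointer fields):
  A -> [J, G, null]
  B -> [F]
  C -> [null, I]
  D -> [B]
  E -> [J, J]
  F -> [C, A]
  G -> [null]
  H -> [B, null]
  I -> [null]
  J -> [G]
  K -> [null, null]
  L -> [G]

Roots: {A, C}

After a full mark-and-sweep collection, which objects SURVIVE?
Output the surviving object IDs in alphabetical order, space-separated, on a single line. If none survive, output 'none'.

Answer: A C G I J

Derivation:
Roots: A C
Mark A: refs=J G null, marked=A
Mark C: refs=null I, marked=A C
Mark J: refs=G, marked=A C J
Mark G: refs=null, marked=A C G J
Mark I: refs=null, marked=A C G I J
Unmarked (collected): B D E F H K L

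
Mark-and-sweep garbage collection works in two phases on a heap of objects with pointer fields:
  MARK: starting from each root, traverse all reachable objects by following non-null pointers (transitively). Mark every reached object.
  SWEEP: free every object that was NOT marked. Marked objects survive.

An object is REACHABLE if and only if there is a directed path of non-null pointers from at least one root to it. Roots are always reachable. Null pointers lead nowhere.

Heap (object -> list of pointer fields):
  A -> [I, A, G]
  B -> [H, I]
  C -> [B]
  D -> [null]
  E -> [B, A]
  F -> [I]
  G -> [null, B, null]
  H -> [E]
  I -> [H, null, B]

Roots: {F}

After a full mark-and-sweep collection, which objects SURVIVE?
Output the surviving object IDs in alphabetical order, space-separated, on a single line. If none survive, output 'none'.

Answer: A B E F G H I

Derivation:
Roots: F
Mark F: refs=I, marked=F
Mark I: refs=H null B, marked=F I
Mark H: refs=E, marked=F H I
Mark B: refs=H I, marked=B F H I
Mark E: refs=B A, marked=B E F H I
Mark A: refs=I A G, marked=A B E F H I
Mark G: refs=null B null, marked=A B E F G H I
Unmarked (collected): C D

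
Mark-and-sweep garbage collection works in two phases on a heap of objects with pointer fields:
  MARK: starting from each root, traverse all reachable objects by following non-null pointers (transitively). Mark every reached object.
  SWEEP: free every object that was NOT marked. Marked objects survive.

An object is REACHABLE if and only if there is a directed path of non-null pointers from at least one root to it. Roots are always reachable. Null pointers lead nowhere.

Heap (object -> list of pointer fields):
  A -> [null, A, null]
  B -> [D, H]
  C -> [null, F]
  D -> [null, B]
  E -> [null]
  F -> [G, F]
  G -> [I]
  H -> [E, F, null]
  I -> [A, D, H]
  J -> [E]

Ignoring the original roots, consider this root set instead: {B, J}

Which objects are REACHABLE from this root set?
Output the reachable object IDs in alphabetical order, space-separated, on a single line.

Roots: B J
Mark B: refs=D H, marked=B
Mark J: refs=E, marked=B J
Mark D: refs=null B, marked=B D J
Mark H: refs=E F null, marked=B D H J
Mark E: refs=null, marked=B D E H J
Mark F: refs=G F, marked=B D E F H J
Mark G: refs=I, marked=B D E F G H J
Mark I: refs=A D H, marked=B D E F G H I J
Mark A: refs=null A null, marked=A B D E F G H I J
Unmarked (collected): C

Answer: A B D E F G H I J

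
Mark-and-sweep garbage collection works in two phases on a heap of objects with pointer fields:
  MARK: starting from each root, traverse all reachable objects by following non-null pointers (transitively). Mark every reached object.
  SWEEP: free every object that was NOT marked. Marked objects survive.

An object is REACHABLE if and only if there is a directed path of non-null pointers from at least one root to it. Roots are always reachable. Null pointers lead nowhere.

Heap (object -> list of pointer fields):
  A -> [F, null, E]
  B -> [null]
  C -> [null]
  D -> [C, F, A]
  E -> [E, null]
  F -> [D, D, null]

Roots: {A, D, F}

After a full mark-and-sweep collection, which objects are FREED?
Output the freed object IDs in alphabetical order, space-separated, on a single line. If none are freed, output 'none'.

Roots: A D F
Mark A: refs=F null E, marked=A
Mark D: refs=C F A, marked=A D
Mark F: refs=D D null, marked=A D F
Mark E: refs=E null, marked=A D E F
Mark C: refs=null, marked=A C D E F
Unmarked (collected): B

Answer: B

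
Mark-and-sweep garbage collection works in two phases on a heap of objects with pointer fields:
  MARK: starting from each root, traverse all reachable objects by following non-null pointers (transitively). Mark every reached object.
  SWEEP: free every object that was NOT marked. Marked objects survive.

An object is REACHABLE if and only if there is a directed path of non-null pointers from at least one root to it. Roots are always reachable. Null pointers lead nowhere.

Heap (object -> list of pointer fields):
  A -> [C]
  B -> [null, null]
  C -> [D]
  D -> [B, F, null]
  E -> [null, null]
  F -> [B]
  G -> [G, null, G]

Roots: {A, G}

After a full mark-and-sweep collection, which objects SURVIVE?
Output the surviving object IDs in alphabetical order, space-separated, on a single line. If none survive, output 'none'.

Answer: A B C D F G

Derivation:
Roots: A G
Mark A: refs=C, marked=A
Mark G: refs=G null G, marked=A G
Mark C: refs=D, marked=A C G
Mark D: refs=B F null, marked=A C D G
Mark B: refs=null null, marked=A B C D G
Mark F: refs=B, marked=A B C D F G
Unmarked (collected): E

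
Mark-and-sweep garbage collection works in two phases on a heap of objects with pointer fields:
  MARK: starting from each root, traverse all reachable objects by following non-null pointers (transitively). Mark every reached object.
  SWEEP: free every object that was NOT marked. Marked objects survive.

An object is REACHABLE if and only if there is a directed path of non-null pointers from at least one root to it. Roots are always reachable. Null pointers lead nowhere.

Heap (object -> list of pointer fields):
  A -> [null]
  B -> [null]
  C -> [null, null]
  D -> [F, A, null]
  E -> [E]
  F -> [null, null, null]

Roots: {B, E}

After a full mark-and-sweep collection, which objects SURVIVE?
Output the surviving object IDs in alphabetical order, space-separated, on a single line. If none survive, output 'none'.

Answer: B E

Derivation:
Roots: B E
Mark B: refs=null, marked=B
Mark E: refs=E, marked=B E
Unmarked (collected): A C D F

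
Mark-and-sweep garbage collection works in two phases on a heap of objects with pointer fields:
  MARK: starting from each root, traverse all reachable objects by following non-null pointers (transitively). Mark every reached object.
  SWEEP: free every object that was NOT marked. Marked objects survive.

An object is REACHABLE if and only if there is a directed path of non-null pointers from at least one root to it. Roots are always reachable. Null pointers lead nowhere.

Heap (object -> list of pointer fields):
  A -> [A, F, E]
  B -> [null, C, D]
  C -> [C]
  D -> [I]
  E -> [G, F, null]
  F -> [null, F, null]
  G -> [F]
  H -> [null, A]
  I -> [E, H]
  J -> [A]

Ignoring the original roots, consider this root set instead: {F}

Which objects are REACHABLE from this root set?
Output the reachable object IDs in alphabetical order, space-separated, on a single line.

Roots: F
Mark F: refs=null F null, marked=F
Unmarked (collected): A B C D E G H I J

Answer: F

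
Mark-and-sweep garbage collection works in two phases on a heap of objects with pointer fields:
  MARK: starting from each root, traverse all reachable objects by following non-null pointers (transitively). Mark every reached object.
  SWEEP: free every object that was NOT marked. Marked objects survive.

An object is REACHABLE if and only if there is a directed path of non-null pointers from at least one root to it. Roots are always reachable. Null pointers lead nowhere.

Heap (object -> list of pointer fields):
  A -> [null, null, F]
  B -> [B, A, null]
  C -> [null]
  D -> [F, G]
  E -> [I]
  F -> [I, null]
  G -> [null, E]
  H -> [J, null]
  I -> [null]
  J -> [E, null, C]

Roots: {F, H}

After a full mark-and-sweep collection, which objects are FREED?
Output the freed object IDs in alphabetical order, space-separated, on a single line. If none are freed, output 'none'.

Roots: F H
Mark F: refs=I null, marked=F
Mark H: refs=J null, marked=F H
Mark I: refs=null, marked=F H I
Mark J: refs=E null C, marked=F H I J
Mark E: refs=I, marked=E F H I J
Mark C: refs=null, marked=C E F H I J
Unmarked (collected): A B D G

Answer: A B D G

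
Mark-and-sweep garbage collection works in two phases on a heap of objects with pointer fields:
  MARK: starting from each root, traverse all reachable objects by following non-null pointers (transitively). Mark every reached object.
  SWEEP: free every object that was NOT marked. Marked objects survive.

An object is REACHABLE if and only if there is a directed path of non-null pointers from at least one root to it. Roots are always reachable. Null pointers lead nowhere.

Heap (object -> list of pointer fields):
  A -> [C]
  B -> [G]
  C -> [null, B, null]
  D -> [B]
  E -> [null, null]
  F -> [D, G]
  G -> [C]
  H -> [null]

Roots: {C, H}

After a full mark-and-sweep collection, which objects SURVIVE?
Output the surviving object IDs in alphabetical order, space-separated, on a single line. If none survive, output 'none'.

Roots: C H
Mark C: refs=null B null, marked=C
Mark H: refs=null, marked=C H
Mark B: refs=G, marked=B C H
Mark G: refs=C, marked=B C G H
Unmarked (collected): A D E F

Answer: B C G H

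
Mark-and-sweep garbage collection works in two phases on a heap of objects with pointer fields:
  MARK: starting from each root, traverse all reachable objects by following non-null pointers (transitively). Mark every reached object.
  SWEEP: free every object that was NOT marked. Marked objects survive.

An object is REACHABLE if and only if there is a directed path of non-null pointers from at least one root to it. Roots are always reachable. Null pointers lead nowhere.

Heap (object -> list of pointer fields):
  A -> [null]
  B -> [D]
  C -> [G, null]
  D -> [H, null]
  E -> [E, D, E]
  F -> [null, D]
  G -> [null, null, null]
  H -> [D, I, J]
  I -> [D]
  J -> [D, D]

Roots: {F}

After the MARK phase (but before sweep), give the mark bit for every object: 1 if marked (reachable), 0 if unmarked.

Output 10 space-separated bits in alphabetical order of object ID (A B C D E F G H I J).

Answer: 0 0 0 1 0 1 0 1 1 1

Derivation:
Roots: F
Mark F: refs=null D, marked=F
Mark D: refs=H null, marked=D F
Mark H: refs=D I J, marked=D F H
Mark I: refs=D, marked=D F H I
Mark J: refs=D D, marked=D F H I J
Unmarked (collected): A B C E G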